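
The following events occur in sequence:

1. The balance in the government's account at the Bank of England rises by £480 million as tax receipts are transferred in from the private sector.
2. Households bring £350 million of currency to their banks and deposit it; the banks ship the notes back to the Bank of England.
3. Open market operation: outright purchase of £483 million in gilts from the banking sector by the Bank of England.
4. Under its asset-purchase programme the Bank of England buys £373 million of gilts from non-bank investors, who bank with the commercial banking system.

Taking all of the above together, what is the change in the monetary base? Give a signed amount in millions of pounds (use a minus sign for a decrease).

Bank of England balance sheet:
  Assets:      Securities +£856M
  Liabilities: Bank reserves +£726M, Currency in circulation −£350M, Government deposits +£480M
Monetary base = currency + reserves: −£350M + (+£726M) = +£376 million.

+£376 million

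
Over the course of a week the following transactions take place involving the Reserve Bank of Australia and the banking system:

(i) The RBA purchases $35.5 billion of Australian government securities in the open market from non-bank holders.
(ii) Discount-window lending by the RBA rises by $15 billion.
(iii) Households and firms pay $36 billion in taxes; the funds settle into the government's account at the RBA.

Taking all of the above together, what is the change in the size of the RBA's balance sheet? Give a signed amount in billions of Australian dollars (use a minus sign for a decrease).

RBA balance sheet:
  Assets:      Securities +$35.5B, Loans to banks +$15B
  Liabilities: Bank reserves +$14.5B, Government deposits +$36B
Commercial banking system:
  Assets:      Reserves at CB +$14.5B
  Liabilities: Checkable deposits −$0.5B, Borrowings from CB +$15B
Change in total RBA assets = +$50.5 billion.

+$50.5 billion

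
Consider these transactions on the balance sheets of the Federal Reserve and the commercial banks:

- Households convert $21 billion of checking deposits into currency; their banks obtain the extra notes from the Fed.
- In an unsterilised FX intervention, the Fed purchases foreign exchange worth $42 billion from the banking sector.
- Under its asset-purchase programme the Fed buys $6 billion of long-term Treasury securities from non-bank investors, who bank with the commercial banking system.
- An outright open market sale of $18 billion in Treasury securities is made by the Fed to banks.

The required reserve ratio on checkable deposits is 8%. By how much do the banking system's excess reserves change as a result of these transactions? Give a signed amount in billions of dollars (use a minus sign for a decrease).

+$10.2 billion

Currency withdrawal $21 billion: reserves −$21B, deposits −$21B.
FX purchase $42 billion: reserves +$42B, deposits 0.
Asset purchase (from non-banks) $6 billion: reserves +$6B, deposits +$6B.
OMO sale (to banks) $18 billion: reserves −$18B, deposits 0.
Totals: Δreserves = +$9B, Δdeposits = −$15B.
Δrequired reserves = 8% × −$15B = −$1.2B.
Δexcess reserves = Δreserves − Δrequired = +$9B − (−$1.2B) = +$10.2 billion.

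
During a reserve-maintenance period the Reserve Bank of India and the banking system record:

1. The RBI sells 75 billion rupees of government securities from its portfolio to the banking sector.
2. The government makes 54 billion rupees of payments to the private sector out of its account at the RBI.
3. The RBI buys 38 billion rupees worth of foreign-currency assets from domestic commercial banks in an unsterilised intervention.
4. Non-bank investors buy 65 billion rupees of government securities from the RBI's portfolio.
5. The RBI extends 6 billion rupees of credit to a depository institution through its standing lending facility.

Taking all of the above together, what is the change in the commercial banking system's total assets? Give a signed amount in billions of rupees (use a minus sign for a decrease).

RBI balance sheet:
  Assets:      Securities −140B, Loans to banks +6B, Foreign assets +38B
  Liabilities: Bank reserves −42B, Government deposits −54B
Commercial banking system:
  Assets:      Reserves at CB −42B, Securities +75B, Foreign assets −38B
  Liabilities: Checkable deposits −11B, Borrowings from CB +6B
Change in total bank assets = -5 billion.

-5 billion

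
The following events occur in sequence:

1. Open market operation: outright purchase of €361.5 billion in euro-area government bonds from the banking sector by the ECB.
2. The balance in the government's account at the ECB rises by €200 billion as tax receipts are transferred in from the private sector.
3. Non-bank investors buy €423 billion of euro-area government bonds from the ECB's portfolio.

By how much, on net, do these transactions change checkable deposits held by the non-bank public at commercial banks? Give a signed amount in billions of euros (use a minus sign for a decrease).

OMO purchase (from banks) €361.5 billion: the counterparty is a bank, so public deposits are unchanged → 0.
Government account inflow €200 billion: non-bank counterparties' bank balances fall → −€200B.
Asset sale (to non-banks) €423 billion: non-bank counterparties' bank balances fall → −€423B.
Net: 0 − 200 − 423 = -€623 billion.

-€623 billion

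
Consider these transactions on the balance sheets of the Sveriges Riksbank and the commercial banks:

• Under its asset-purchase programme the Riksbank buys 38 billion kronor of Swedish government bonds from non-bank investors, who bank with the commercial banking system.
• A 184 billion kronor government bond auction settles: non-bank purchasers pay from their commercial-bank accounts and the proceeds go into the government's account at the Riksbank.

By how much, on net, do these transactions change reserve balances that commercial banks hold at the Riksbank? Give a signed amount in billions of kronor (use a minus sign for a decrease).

Asset purchase (from non-banks) 38 billion kronor: the Riksbank pays by crediting reserve accounts → +38B.
Government account inflow 184 billion kronor: funds move from bank reserves into the government account → −184B.
Net: 38 − 184 = -146 billion.

-146 billion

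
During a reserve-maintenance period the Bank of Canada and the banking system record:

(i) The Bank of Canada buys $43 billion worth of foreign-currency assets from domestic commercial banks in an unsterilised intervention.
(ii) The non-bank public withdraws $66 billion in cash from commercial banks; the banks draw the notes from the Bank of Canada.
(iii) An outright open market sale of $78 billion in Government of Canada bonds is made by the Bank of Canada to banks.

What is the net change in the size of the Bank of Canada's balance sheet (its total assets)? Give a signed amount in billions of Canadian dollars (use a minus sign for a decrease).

-$35 billion

FX purchase $43 billion: a Bank of Canada asset is acquired → +$43B.
Currency withdrawal $66 billion: only the composition of liabilities changes → 0.
OMO sale (to banks) $78 billion: a Bank of Canada asset is shed → −$78B.
Net: 43 + 0 − 78 = -$35 billion.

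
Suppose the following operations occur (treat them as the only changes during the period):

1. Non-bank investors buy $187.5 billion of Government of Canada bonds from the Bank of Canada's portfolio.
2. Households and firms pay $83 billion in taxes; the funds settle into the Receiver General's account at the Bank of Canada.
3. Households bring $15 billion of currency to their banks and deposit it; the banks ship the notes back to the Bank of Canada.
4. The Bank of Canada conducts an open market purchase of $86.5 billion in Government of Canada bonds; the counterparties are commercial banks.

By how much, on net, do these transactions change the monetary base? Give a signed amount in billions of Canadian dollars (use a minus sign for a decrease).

Bank of Canada balance sheet:
  Assets:      Securities −$101B
  Liabilities: Bank reserves −$169B, Currency in circulation −$15B, Government deposits +$83B
Monetary base = currency + reserves: −$15B + (−$169B) = -$184 billion.

-$184 billion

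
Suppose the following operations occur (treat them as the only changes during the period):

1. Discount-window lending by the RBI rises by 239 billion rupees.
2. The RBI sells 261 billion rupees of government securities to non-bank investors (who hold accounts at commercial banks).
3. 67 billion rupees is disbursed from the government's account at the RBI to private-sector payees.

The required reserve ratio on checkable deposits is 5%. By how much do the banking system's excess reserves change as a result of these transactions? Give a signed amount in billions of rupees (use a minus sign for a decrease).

+54.7 billion

Discount-window loan 239 billion rupees: reserves +239B, deposits 0.
Asset sale (to non-banks) 261 billion rupees: reserves −261B, deposits −261B.
Government spending 67 billion rupees: reserves +67B, deposits +67B.
Totals: Δreserves = +45B, Δdeposits = −194B.
Δrequired reserves = 5% × −194B = −9.7B.
Δexcess reserves = Δreserves − Δrequired = +45B − (−9.7B) = +54.7 billion.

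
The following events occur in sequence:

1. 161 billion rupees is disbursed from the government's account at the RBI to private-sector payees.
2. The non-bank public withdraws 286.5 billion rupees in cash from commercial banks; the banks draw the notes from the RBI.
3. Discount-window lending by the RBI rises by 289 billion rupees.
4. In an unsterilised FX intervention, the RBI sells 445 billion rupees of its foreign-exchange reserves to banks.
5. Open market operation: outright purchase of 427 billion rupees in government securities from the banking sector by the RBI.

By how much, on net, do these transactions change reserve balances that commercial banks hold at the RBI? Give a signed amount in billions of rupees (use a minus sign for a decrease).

+145.5 billion

Government spending 161 billion rupees: government payments flow into bank reserve accounts → +161B.
Currency withdrawal 286.5 billion rupees: banks swap reserves for currency → −286.5B.
Discount-window loan 289 billion rupees: the loan is credited to the bank's reserve account → +289B.
FX sale 445 billion rupees: the buying banks pay out of their reserve balances → −445B.
OMO purchase (from banks) 427 billion rupees: the RBI pays by crediting reserve accounts → +427B.
Net: 161 − 286.5 + 289 − 445 + 427 = +145.5 billion.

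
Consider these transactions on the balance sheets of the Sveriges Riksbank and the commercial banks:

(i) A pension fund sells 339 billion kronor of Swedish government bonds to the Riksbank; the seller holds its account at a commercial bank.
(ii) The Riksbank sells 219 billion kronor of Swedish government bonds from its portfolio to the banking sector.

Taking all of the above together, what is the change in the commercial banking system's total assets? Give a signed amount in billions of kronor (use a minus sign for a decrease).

Asset purchase (from non-banks) 339 billion kronor: bank balance sheets expand → +339B.
OMO sale (to banks) 219 billion kronor: just an asset swap on bank balance sheets → 0.
Net: 339 + 0 = +339 billion.

+339 billion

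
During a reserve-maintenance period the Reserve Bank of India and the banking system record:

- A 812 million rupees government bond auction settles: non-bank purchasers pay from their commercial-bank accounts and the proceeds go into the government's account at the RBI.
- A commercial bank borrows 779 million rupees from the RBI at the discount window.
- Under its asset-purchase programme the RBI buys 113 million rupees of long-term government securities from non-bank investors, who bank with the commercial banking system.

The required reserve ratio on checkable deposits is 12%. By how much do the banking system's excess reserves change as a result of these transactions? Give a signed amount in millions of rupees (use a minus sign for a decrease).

Government account inflow 812 million rupees: reserves −812M, deposits −812M.
Discount-window loan 779 million rupees: reserves +779M, deposits 0.
Asset purchase (from non-banks) 113 million rupees: reserves +113M, deposits +113M.
Totals: Δreserves = +80M, Δdeposits = −699M.
Δrequired reserves = 12% × −699M = −83.88M.
Δexcess reserves = Δreserves − Δrequired = +80M − (−83.88M) = +163.88 million.

+163.88 million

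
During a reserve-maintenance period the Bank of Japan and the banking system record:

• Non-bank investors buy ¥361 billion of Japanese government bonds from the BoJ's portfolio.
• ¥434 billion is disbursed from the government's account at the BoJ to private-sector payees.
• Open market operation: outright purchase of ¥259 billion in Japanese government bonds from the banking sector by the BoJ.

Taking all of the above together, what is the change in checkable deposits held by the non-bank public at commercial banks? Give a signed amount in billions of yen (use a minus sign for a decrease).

+¥73 billion

BoJ balance sheet:
  Assets:      Securities −¥102B
  Liabilities: Bank reserves +¥332B, Government deposits −¥434B
Commercial banking system:
  Assets:      Reserves at CB +¥332B, Securities −¥259B
  Liabilities: Checkable deposits +¥73B
So the change in checkable deposits held by the non-bank public at commercial banks is +¥73 billion.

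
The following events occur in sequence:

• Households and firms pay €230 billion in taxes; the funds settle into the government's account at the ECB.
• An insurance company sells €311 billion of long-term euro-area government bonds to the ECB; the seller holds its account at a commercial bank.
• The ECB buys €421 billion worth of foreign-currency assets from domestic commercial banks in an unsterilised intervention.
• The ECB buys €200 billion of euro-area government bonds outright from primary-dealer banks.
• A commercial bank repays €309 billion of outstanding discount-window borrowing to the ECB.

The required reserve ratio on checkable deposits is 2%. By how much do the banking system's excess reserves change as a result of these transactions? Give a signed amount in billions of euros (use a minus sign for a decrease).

+€391.38 billion

Government account inflow €230 billion: reserves −€230B, deposits −€230B.
Asset purchase (from non-banks) €311 billion: reserves +€311B, deposits +€311B.
FX purchase €421 billion: reserves +€421B, deposits 0.
OMO purchase (from banks) €200 billion: reserves +€200B, deposits 0.
Discount-window repayment €309 billion: reserves −€309B, deposits 0.
Totals: Δreserves = +€393B, Δdeposits = +€81B.
Δrequired reserves = 2% × +€81B = +€1.62B.
Δexcess reserves = Δreserves − Δrequired = +€393B − (+€1.62B) = +€391.38 billion.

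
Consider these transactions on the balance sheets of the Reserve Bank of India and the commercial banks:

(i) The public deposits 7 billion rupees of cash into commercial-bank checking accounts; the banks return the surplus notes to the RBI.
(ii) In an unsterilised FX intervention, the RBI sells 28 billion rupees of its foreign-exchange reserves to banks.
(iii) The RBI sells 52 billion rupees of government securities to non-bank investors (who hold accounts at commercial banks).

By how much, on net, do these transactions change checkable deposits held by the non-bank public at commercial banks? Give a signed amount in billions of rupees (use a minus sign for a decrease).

-45 billion

RBI balance sheet:
  Assets:      Securities −52B, Foreign assets −28B
  Liabilities: Bank reserves −73B, Currency in circulation −7B
Commercial banking system:
  Assets:      Reserves at CB −73B, Foreign assets +28B
  Liabilities: Checkable deposits −45B
So the change in checkable deposits held by the non-bank public at commercial banks is -45 billion.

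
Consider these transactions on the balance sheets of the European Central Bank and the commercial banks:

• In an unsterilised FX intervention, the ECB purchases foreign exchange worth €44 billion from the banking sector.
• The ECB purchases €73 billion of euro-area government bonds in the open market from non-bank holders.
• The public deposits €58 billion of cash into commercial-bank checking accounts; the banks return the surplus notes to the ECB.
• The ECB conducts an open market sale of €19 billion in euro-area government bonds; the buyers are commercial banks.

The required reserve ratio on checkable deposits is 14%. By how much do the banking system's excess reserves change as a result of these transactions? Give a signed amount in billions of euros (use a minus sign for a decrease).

+€137.66 billion

FX purchase €44 billion: reserves +€44B, deposits 0.
Asset purchase (from non-banks) €73 billion: reserves +€73B, deposits +€73B.
Currency deposit €58 billion: reserves +€58B, deposits +€58B.
OMO sale (to banks) €19 billion: reserves −€19B, deposits 0.
Totals: Δreserves = +€156B, Δdeposits = +€131B.
Δrequired reserves = 14% × +€131B = +€18.34B.
Δexcess reserves = Δreserves − Δrequired = +€156B − (+€18.34B) = +€137.66 billion.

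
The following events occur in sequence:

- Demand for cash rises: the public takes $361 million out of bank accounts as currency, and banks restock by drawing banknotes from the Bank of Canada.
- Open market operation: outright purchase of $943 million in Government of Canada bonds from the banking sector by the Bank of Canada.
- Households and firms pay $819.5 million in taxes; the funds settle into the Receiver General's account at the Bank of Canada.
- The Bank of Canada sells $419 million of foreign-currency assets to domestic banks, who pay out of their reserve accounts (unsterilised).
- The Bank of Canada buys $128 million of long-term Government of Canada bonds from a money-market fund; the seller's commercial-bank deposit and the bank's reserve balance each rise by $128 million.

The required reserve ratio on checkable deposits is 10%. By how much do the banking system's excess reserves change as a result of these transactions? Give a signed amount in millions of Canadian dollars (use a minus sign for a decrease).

-$423.25 million

Currency withdrawal $361 million: reserves −$361M, deposits −$361M.
OMO purchase (from banks) $943 million: reserves +$943M, deposits 0.
Government account inflow $819.5 million: reserves −$819.5M, deposits −$819.5M.
FX sale $419 million: reserves −$419M, deposits 0.
Asset purchase (from non-banks) $128 million: reserves +$128M, deposits +$128M.
Totals: Δreserves = −$528.5M, Δdeposits = −$1052.5M.
Δrequired reserves = 10% × −$1052.5M = −$105.25M.
Δexcess reserves = Δreserves − Δrequired = −$528.5M − (−$105.25M) = -$423.25 million.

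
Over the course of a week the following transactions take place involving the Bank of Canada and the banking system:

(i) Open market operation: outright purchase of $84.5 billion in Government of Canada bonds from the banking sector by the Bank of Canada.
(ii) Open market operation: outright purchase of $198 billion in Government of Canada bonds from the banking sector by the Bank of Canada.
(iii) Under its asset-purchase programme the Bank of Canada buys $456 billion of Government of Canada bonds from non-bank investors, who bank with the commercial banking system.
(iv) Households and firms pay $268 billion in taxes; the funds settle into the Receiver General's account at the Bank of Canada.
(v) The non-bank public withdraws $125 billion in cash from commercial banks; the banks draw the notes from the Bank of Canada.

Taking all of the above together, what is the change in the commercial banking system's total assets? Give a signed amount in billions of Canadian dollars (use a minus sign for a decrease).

Bank of Canada balance sheet:
  Assets:      Securities +$738.5B
  Liabilities: Bank reserves +$345.5B, Currency in circulation +$125B, Government deposits +$268B
Commercial banking system:
  Assets:      Reserves at CB +$345.5B, Securities −$282.5B
  Liabilities: Checkable deposits +$63B
Change in total bank assets = +$63 billion.

+$63 billion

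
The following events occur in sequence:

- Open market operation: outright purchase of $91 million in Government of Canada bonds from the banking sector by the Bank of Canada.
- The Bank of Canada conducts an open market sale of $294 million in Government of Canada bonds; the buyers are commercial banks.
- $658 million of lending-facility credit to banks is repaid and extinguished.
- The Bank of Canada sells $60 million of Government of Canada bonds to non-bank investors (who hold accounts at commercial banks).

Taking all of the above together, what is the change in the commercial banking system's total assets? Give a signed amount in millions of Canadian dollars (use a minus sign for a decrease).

Bank of Canada balance sheet:
  Assets:      Securities −$263M, Loans to banks −$658M
  Liabilities: Bank reserves −$921M
Commercial banking system:
  Assets:      Reserves at CB −$921M, Securities +$203M
  Liabilities: Checkable deposits −$60M, Borrowings from CB −$658M
Change in total bank assets = -$718 million.

-$718 million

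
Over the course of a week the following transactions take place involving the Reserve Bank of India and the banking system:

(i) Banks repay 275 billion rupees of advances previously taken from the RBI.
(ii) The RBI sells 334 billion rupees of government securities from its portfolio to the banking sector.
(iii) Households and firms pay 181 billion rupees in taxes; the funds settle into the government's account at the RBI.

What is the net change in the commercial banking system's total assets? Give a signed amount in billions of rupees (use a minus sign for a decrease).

RBI balance sheet:
  Assets:      Securities −334B, Loans to banks −275B
  Liabilities: Bank reserves −790B, Government deposits +181B
Commercial banking system:
  Assets:      Reserves at CB −790B, Securities +334B
  Liabilities: Checkable deposits −181B, Borrowings from CB −275B
Change in total bank assets = -456 billion.

-456 billion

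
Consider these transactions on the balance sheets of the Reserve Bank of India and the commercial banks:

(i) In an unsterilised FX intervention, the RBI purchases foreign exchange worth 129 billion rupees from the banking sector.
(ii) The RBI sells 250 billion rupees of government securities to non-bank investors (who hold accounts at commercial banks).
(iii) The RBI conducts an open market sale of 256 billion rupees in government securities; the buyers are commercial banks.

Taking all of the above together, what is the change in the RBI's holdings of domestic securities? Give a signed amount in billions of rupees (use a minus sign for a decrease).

RBI balance sheet:
  Assets:      Securities −506B, Foreign assets +129B
  Liabilities: Bank reserves −377B
Commercial banking system:
  Assets:      Reserves at CB −377B, Securities +256B, Foreign assets −129B
  Liabilities: Checkable deposits −250B
So the change in the RBI's holdings of domestic securities is -506 billion.

-506 billion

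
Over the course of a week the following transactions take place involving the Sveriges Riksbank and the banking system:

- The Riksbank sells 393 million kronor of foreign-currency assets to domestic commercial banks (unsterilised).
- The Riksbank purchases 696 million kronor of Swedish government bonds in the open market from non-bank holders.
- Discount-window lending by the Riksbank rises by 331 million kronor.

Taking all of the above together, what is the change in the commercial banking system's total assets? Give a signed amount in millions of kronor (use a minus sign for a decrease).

+1027 million

FX sale 393 million kronor: just an asset swap on bank balance sheets → 0.
Asset purchase (from non-banks) 696 million kronor: bank balance sheets expand → +696M.
Discount-window loan 331 million kronor: bank balance sheets expand → +331M.
Net: 0 + 696 + 331 = +1027 million.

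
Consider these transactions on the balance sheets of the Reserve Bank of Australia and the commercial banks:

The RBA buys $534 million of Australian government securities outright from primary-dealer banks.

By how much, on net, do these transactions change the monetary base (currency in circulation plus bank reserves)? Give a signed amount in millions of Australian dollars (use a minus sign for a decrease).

+$534 million

OMO purchase (from banks) $534 million: RBA balance sheet expands → +$534M.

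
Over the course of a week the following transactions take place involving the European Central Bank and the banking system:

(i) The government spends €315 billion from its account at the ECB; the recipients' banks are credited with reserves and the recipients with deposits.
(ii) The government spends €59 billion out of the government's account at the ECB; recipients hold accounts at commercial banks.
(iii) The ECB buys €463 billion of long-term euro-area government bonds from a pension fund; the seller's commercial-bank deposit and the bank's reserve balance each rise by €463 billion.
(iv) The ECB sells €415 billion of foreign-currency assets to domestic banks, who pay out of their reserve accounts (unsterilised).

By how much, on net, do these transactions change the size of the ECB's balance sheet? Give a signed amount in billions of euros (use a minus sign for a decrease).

ECB balance sheet:
  Assets:      Securities +€463B, Foreign assets −€415B
  Liabilities: Bank reserves +€422B, Government deposits −€374B
Commercial banking system:
  Assets:      Reserves at CB +€422B, Foreign assets +€415B
  Liabilities: Checkable deposits +€837B
Change in total ECB assets = +€48 billion.

+€48 billion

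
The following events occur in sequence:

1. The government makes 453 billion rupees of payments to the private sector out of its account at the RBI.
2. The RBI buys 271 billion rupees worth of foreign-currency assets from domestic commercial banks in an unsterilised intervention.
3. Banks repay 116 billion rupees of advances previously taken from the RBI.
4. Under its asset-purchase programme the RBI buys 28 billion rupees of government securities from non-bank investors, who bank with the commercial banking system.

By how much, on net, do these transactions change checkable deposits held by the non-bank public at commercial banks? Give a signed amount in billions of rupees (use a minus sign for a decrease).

RBI balance sheet:
  Assets:      Securities +28B, Loans to banks −116B, Foreign assets +271B
  Liabilities: Bank reserves +636B, Government deposits −453B
Commercial banking system:
  Assets:      Reserves at CB +636B, Foreign assets −271B
  Liabilities: Checkable deposits +481B, Borrowings from CB −116B
So the change in checkable deposits held by the non-bank public at commercial banks is +481 billion.

+481 billion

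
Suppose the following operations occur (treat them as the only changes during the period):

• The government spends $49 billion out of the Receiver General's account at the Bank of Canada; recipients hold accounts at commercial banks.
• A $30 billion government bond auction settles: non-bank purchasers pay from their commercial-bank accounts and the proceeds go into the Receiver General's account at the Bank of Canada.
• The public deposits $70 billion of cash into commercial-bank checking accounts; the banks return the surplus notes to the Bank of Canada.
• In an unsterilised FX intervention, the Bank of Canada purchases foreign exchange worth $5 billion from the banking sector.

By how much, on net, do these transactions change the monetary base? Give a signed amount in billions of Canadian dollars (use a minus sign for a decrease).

Government spending $49 billion: a non-base liability converts back to reserves → +$49B.
Government account inflow $30 billion: reserves shift to a non-base liability → −$30B.
Currency deposit $70 billion: just a shift between currency and reserves — both are base money → 0.
FX purchase $5 billion: Bank of Canada balance sheet expands → +$5B.
Net: 49 − 30 + 0 + 5 = +$24 billion.

+$24 billion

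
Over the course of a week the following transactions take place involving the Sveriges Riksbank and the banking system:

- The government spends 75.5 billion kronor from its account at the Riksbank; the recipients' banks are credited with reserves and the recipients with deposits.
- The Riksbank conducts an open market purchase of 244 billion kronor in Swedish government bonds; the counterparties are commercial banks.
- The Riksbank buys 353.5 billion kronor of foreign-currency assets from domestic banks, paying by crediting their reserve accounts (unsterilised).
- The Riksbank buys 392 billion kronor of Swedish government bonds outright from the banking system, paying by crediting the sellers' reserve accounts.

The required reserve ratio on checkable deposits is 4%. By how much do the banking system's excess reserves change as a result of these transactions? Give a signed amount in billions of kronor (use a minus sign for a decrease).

+1061.98 billion

Government spending 75.5 billion kronor: reserves +75.5B, deposits +75.5B.
OMO purchase (from banks) 244 billion kronor: reserves +244B, deposits 0.
FX purchase 353.5 billion kronor: reserves +353.5B, deposits 0.
OMO purchase (from banks) 392 billion kronor: reserves +392B, deposits 0.
Totals: Δreserves = +1065B, Δdeposits = +75.5B.
Δrequired reserves = 4% × +75.5B = +3.02B.
Δexcess reserves = Δreserves − Δrequired = +1065B − (+3.02B) = +1061.98 billion.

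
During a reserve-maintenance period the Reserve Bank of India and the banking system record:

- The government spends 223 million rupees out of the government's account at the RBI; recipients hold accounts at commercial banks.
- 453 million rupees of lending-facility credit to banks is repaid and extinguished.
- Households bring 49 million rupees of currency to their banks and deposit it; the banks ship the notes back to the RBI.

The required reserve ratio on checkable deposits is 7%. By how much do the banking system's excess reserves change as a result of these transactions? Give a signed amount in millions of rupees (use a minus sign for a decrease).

-200.04 million

Government spending 223 million rupees: reserves +223M, deposits +223M.
Discount-window repayment 453 million rupees: reserves −453M, deposits 0.
Currency deposit 49 million rupees: reserves +49M, deposits +49M.
Totals: Δreserves = −181M, Δdeposits = +272M.
Δrequired reserves = 7% × +272M = +19.04M.
Δexcess reserves = Δreserves − Δrequired = −181M − (+19.04M) = -200.04 million.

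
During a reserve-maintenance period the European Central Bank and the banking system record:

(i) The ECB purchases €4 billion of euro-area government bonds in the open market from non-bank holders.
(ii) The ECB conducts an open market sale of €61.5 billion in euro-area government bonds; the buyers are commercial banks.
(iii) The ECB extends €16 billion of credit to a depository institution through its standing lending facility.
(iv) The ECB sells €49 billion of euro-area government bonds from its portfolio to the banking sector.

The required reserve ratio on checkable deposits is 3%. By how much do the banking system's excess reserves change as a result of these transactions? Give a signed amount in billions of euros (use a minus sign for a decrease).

Asset purchase (from non-banks) €4 billion: reserves +€4B, deposits +€4B.
OMO sale (to banks) €61.5 billion: reserves −€61.5B, deposits 0.
Discount-window loan €16 billion: reserves +€16B, deposits 0.
OMO sale (to banks) €49 billion: reserves −€49B, deposits 0.
Totals: Δreserves = −€90.5B, Δdeposits = +€4B.
Δrequired reserves = 3% × +€4B = +€0.12B.
Δexcess reserves = Δreserves − Δrequired = −€90.5B − (+€0.12B) = -€90.62 billion.

-€90.62 billion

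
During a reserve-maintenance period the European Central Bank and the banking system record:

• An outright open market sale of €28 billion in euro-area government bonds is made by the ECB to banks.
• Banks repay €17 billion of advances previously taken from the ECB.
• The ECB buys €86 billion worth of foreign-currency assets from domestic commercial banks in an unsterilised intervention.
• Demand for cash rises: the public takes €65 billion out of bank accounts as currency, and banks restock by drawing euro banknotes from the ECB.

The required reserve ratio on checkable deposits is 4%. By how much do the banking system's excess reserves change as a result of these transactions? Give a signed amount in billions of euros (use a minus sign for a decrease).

-€21.4 billion

OMO sale (to banks) €28 billion: reserves −€28B, deposits 0.
Discount-window repayment €17 billion: reserves −€17B, deposits 0.
FX purchase €86 billion: reserves +€86B, deposits 0.
Currency withdrawal €65 billion: reserves −€65B, deposits −€65B.
Totals: Δreserves = −€24B, Δdeposits = −€65B.
Δrequired reserves = 4% × −€65B = −€2.6B.
Δexcess reserves = Δreserves − Δrequired = −€24B − (−€2.6B) = -€21.4 billion.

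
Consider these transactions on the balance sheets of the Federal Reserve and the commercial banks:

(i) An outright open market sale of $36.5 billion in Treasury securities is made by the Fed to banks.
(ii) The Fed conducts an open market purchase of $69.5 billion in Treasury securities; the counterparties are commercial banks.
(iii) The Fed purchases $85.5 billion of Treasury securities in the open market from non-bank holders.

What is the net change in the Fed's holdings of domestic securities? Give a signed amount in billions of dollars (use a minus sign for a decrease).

OMO sale (to banks) $36.5 billion: securities removed from the Fed's portfolio → −$36.5B.
OMO purchase (from banks) $69.5 billion: securities added to the Fed's portfolio → +$69.5B.
Asset purchase (from non-banks) $85.5 billion: securities added to the Fed's portfolio → +$85.5B.
Net: −36.5 + 69.5 + 85.5 = +$118.5 billion.

+$118.5 billion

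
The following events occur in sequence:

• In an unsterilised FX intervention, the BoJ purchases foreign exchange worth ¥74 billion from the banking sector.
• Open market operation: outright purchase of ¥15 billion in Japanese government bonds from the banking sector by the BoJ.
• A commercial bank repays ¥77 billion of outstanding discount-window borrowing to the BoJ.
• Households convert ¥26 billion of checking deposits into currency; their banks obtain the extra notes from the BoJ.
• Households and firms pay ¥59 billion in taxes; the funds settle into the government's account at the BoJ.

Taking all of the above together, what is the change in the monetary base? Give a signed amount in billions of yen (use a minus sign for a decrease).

FX purchase ¥74 billion: BoJ balance sheet expands → +¥74B.
OMO purchase (from banks) ¥15 billion: BoJ balance sheet expands → +¥15B.
Discount-window repayment ¥77 billion: BoJ balance sheet contracts → −¥77B.
Currency withdrawal ¥26 billion: just a shift between currency and reserves — both are base money → 0.
Government account inflow ¥59 billion: reserves shift to a non-base liability → −¥59B.
Net: 74 + 15 − 77 + 0 − 59 = -¥47 billion.

-¥47 billion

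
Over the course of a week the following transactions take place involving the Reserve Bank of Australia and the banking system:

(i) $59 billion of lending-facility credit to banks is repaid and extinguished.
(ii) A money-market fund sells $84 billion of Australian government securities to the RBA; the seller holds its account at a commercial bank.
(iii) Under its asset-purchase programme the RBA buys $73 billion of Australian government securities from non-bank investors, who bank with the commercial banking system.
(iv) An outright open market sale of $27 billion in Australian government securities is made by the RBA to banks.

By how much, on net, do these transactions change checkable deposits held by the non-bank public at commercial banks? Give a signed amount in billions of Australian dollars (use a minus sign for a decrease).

+$157 billion

Discount-window repayment $59 billion: the counterparty is a bank, so public deposits are unchanged → 0.
Asset purchase (from non-banks) $84 billion: non-bank counterparties' bank balances rise → +$84B.
Asset purchase (from non-banks) $73 billion: non-bank counterparties' bank balances rise → +$73B.
OMO sale (to banks) $27 billion: the counterparty is a bank, so public deposits are unchanged → 0.
Net: 0 + 84 + 73 + 0 = +$157 billion.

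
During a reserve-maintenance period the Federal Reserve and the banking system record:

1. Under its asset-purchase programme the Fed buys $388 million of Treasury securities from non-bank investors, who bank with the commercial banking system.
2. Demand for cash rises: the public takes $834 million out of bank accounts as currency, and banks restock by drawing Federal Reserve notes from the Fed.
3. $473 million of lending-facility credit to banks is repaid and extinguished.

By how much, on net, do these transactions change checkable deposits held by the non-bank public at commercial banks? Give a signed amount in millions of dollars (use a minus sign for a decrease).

Asset purchase (from non-banks) $388 million: non-bank counterparties' bank balances rise → +$388M.
Currency withdrawal $834 million: non-bank counterparties' bank balances fall → −$834M.
Discount-window repayment $473 million: the counterparty is a bank, so public deposits are unchanged → 0.
Net: 388 − 834 + 0 = -$446 million.

-$446 million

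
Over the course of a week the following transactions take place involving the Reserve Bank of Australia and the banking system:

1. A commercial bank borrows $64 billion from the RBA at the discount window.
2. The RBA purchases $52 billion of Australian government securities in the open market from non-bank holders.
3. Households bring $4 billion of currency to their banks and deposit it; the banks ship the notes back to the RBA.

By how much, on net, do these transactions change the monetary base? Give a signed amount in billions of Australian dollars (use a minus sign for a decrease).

RBA balance sheet:
  Assets:      Securities +$52B, Loans to banks +$64B
  Liabilities: Bank reserves +$120B, Currency in circulation −$4B
Commercial banking system:
  Assets:      Reserves at CB +$120B
  Liabilities: Checkable deposits +$56B, Borrowings from CB +$64B
Monetary base = currency + reserves: −$4B + (+$120B) = +$116 billion.

+$116 billion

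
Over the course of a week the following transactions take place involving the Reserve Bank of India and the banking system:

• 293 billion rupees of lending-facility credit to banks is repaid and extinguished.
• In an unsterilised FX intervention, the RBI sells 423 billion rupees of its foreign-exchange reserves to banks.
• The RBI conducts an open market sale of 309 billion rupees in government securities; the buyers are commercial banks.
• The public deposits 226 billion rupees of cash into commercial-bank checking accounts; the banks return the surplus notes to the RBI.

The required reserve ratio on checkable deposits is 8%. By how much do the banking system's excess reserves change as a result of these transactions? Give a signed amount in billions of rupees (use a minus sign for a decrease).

Discount-window repayment 293 billion rupees: reserves −293B, deposits 0.
FX sale 423 billion rupees: reserves −423B, deposits 0.
OMO sale (to banks) 309 billion rupees: reserves −309B, deposits 0.
Currency deposit 226 billion rupees: reserves +226B, deposits +226B.
Totals: Δreserves = −799B, Δdeposits = +226B.
Δrequired reserves = 8% × +226B = +18.08B.
Δexcess reserves = Δreserves − Δrequired = −799B − (+18.08B) = -817.08 billion.

-817.08 billion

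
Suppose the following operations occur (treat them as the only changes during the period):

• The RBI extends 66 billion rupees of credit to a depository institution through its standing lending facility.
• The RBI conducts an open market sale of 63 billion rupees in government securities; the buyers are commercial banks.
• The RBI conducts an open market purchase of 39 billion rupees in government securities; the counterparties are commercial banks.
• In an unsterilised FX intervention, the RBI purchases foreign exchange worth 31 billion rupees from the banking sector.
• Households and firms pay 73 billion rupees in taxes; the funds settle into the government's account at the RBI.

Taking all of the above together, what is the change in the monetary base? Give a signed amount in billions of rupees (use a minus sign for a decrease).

0 (no change)

RBI balance sheet:
  Assets:      Securities −24B, Loans to banks +66B, Foreign assets +31B
  Liabilities: Government deposits +73B
Monetary base = currency + reserves: 0 + (0) = 0 (no change).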